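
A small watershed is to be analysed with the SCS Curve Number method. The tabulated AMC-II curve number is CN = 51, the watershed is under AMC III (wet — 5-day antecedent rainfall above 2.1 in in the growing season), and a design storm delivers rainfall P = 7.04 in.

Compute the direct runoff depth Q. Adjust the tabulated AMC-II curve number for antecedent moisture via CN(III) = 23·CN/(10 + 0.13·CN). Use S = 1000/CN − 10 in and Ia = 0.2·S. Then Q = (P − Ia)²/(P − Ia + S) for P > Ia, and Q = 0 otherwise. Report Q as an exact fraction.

Wet (AMC III): CN(III) = 23·51/(10 + 0.13·51) = 1173/(1663/100) = 117300/1663 ≈ 70.535
S = 1000/(117300/1663) − 10 = 4900/1173 in ≈ 4.177 in
Initial abstraction Ia = S/5 = (4900/1173)/5 = 980/1173 ≈ 0.835 in
Since P=7.040 > Ia=0.835: effective rainfall P−Ia = 181948/29325 in
Q = (181948/29325)²/((181948/29325) + 4900/1173) = (33105074704/859955625)/(304448/29325) = 2069067169/557996100 in ≈ 3.708 in

Q = 2069067169/557996100 in ≈ 3.708 in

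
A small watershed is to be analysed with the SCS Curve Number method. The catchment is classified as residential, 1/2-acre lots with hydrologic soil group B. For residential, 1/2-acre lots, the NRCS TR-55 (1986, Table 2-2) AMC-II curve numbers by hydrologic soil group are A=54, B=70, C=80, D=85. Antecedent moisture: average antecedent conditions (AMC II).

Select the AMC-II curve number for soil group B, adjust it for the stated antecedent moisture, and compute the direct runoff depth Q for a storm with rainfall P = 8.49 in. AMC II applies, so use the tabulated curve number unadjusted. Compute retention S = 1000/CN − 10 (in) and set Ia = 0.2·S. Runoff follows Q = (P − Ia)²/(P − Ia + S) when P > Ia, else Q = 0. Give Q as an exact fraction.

NRCS table: residential, 1/2-acre lots, soil group B → CN(II) = 70
Average conditions: CN = 70 (no AMC adjustment).
S = 1000/70 − 10 = 30/7 in ≈ 4.286 in
Ia = 0.2·(30/7) = 6/7 in ≈ 0.857 in
Excess rainfall: 8.490 − 0.857 = 7.633 in; P > Ia so Q > 0
Q = (5343/700)²/((5343/700) + 30/7) = (28547649/490000)/(8343/700) = 3171961/648900 in ≈ 4.888 in

Q = 3171961/648900 in ≈ 4.888 in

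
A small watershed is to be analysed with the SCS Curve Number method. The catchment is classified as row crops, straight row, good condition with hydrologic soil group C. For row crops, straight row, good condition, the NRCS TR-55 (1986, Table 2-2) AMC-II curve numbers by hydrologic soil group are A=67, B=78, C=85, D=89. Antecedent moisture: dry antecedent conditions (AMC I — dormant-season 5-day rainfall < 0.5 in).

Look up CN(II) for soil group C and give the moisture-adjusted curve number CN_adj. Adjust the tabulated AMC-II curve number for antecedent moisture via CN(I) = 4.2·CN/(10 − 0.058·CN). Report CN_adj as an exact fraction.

CN_adj = 11900/169 ≈ 70.414

NRCS table: row crops, straight row, good condition, soil group C → CN(II) = 85
CN(I) from CN(II)=85: (4.2·85)/(10 − 0.058·85) = 11900/169 ≈ 70.414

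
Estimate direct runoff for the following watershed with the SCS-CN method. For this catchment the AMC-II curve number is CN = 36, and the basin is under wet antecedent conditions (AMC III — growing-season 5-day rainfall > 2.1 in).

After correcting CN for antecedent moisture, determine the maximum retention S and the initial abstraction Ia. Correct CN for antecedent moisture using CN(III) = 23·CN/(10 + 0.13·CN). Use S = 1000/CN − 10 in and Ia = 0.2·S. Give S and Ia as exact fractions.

Wet (AMC III): CN(III) = 23·36/(10 + 0.13·36) = 828/(367/25) = 20700/367 ≈ 56.403
Max retention: S = 1000/(20700/367) − 10 = 1600/207 in (≈ 7.729 in)
Initial abstraction Ia = S/5 = (1600/207)/5 = 320/207 ≈ 1.546 in

S = 1600/207 in ≈ 7.729 in; Ia = 320/207 in ≈ 1.546 in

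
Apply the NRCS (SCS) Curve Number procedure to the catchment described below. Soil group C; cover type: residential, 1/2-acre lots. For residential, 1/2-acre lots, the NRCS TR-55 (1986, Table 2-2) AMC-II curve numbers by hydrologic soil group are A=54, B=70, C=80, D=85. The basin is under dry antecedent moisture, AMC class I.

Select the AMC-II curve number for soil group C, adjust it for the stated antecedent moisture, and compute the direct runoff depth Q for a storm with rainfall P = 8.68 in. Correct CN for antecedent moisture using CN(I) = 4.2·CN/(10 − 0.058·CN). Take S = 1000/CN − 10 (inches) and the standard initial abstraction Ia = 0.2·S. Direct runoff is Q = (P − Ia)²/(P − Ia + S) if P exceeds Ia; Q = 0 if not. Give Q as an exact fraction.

NRCS table: residential, 1/2-acre lots, soil group C → CN(II) = 80
Dry (AMC I): CN(I) = 4.2·80/(10 − 0.058·80) = 336/(134/25) = 4200/67 ≈ 62.687
Max retention: S = 1000/(4200/67) − 10 = 125/21 in (≈ 5.952 in)
Ia = 0.2·(125/21) = 25/21 in ≈ 1.190 in
P − Ia = 8.680 − 1.190 = 3932/525 ≈ 7.490 in (> 0, runoff occurs)
Runoff Q = (P−Ia)²/(P−Ia+S) = (7.490)²/(7.490+5.952) = 15460624/3704925 ≈ 4.173 in

Q = 15460624/3704925 in ≈ 4.173 in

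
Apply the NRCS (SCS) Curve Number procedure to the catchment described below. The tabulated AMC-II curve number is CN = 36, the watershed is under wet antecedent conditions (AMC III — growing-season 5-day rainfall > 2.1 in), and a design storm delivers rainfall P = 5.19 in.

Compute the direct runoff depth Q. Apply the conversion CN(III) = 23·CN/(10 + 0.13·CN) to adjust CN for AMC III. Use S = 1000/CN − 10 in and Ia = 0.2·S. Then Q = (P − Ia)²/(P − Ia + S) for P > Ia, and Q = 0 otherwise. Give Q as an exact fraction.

CN(III) from CN(II)=36: (23·36)/(10 + 0.13·36) = 20700/367 ≈ 56.403
S = 1000/(20700/367) − 10 = 1600/207 in ≈ 7.729 in
Ia = 0.2·(1600/207) = 320/207 in ≈ 1.546 in
P − Ia = 5.190 − 1.546 = 75433/20700 ≈ 3.644 in (> 0, runoff occurs)
Q = (75433/20700)²/((75433/20700) + 1600/207) = (5690137489/428490000)/(235433/20700) = 5690137489/4873463100 in ≈ 1.168 in

Q = 5690137489/4873463100 in ≈ 1.168 in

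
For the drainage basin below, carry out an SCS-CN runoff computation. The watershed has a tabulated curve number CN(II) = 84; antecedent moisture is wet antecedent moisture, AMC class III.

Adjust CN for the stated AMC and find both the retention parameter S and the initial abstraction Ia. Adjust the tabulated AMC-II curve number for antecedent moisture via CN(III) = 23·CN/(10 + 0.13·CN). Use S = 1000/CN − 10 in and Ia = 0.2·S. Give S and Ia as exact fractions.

Wet (AMC III): CN(III) = 23·84/(10 + 0.13·84) = 1932/(523/25) = 48300/523 ≈ 92.352
Retention S: 1000/CN − 10 with CN=92.352 → S = 400/483 ≈ 0.828 in
Ia = 0.2·(400/483) = 80/483 in ≈ 0.166 in

S = 400/483 in ≈ 0.828 in; Ia = 80/483 in ≈ 0.166 in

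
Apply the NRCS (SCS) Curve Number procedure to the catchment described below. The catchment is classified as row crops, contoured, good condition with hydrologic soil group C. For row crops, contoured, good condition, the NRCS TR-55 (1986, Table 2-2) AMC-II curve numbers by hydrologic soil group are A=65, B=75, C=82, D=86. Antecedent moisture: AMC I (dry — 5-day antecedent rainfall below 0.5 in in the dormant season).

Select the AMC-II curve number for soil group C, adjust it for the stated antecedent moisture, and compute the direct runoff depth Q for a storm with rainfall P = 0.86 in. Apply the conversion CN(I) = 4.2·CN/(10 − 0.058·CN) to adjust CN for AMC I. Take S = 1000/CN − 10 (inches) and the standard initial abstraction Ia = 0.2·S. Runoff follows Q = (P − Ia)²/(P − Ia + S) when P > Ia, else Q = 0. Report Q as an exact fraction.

NRCS table: row crops, contoured, good condition, soil group C → CN(II) = 82
Adjust CN=82 to AMC I: 4.2·82/(10 − 0.058·82) → (1722/5) ÷ (1311/250) = 28700/437 ≈ 65.675
Max retention: S = 1000/(28700/437) − 10 = 1500/287 in (≈ 5.226 in)
Initial abstraction Ia = S/5 = (1500/287)/5 = 300/287 ≈ 1.045 in
P = 0.860 ≤ Ia = 1.045 in: entire storm abstracted, Q = 0.

Q = 0 in ≈ 0.000 in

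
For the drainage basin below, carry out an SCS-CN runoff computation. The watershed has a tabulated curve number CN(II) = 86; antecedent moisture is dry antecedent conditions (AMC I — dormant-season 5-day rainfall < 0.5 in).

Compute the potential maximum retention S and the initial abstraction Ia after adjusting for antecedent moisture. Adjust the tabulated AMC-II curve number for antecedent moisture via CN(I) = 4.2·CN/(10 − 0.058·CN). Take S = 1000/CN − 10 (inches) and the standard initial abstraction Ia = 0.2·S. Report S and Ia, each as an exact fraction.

S = 500/129 in ≈ 3.876 in; Ia = 100/129 in ≈ 0.775 in

Dry (AMC I): CN(I) = 4.2·86/(10 − 0.058·86) = (1806/5)/(1253/250) = 12900/179 ≈ 72.067
S = 1000/(12900/179) − 10 = 500/129 in ≈ 3.876 in
Initial abstraction Ia = S/5 = (500/129)/5 = 100/129 ≈ 0.775 in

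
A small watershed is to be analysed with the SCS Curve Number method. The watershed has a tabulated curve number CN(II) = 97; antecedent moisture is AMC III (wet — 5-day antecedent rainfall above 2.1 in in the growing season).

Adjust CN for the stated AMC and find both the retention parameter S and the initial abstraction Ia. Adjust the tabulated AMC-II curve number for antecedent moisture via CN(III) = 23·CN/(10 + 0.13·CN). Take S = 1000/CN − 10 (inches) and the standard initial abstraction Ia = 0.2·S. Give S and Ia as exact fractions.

S = 300/2231 in ≈ 0.134 in; Ia = 60/2231 in ≈ 0.027 in

CN(III) from CN(II)=97: (23·97)/(10 + 0.13·97) = 223100/2261 ≈ 98.673
Max retention: S = 1000/(223100/2261) − 10 = 300/2231 in (≈ 0.134 in)
Initial abstraction Ia = S/5 = (300/2231)/5 = 60/2231 ≈ 0.027 in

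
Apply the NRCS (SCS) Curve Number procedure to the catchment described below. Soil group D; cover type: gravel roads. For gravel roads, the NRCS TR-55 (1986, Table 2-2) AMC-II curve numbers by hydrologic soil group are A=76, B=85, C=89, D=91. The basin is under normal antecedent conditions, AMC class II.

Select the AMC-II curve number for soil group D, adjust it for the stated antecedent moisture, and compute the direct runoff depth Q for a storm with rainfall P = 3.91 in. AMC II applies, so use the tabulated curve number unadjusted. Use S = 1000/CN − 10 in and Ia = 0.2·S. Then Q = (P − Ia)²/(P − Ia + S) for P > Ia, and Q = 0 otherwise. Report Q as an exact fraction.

NRCS table: gravel roads, soil group D → CN(II) = 91
CN(II) = 91; AMC II needs no correction.
Max retention: S = 1000/91 − 10 = 90/91 in (≈ 0.989 in)
Initial abstraction Ia = S/5 = (90/91)/5 = 18/91 ≈ 0.198 in
Since P=3.910 > Ia=0.198: effective rainfall P−Ia = 33781/9100 in
Q: (33781/9100)² ÷ (42781/9100) = 1141155961/389307100 in (≈ 2.931 in)

Q = 1141155961/389307100 in ≈ 2.931 in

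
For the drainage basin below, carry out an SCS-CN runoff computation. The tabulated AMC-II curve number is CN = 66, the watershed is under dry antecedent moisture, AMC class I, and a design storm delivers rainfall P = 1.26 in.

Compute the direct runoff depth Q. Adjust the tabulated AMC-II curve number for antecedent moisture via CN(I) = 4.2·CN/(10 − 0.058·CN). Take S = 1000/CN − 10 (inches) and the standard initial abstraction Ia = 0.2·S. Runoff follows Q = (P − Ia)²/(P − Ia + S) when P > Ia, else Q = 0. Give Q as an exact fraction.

Q = 0 in ≈ 0.000 in

Dry (AMC I): CN(I) = 4.2·66/(10 − 0.058·66) = (1386/5)/(1543/250) = 69300/1543 ≈ 44.913
Retention S: 1000/CN − 10 with CN=44.913 → S = 8500/693 ≈ 12.266 in
Ia = 0.2·(8500/693) = 1700/693 in ≈ 2.453 in
P = 1.260 ≤ Ia = 2.453 in: entire storm abstracted, Q = 0.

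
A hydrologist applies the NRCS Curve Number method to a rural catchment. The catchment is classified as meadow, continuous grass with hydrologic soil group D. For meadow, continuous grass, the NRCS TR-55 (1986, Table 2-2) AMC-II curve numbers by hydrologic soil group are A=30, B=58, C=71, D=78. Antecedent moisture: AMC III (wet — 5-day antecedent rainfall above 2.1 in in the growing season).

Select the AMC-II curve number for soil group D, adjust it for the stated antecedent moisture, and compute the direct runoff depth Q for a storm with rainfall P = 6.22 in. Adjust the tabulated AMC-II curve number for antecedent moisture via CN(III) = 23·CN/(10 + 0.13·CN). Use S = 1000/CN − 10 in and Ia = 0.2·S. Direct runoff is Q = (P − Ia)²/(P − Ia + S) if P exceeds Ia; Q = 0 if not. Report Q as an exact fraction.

NRCS table: meadow, continuous grass, soil group D → CN(II) = 78
CN(III) from CN(II)=78: (23·78)/(10 + 0.13·78) = 89700/1007 ≈ 89.076
S = 1000/(89700/1007) − 10 = 1100/897 in ≈ 1.226 in
Ia = 0.2·(1100/897) = 220/897 in ≈ 0.245 in
P − Ia = 6.220 − 0.245 = 267967/44850 ≈ 5.975 in (> 0, runoff occurs)
Runoff Q = (P−Ia)²/(P−Ia+S) = (5.975)²/(5.975+1.226) = 71806313089/14485069950 ≈ 4.957 in

Q = 71806313089/14485069950 in ≈ 4.957 in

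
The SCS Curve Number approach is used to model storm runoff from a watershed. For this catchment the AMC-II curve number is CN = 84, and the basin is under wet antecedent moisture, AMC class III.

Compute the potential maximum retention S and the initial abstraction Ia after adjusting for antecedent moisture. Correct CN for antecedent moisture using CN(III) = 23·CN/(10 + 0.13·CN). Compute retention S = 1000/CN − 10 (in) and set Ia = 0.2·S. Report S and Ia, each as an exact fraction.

S = 400/483 in ≈ 0.828 in; Ia = 80/483 in ≈ 0.166 in

Adjust CN=84 to AMC III: 23·84/(10 + 0.13·84) → 1932 ÷ (523/25) = 48300/523 ≈ 92.352
Retention S: 1000/CN − 10 with CN=92.352 → S = 400/483 ≈ 0.828 in
Ia = 0.2S: 0.2·0.828 = 0.166 in (exactly 80/483)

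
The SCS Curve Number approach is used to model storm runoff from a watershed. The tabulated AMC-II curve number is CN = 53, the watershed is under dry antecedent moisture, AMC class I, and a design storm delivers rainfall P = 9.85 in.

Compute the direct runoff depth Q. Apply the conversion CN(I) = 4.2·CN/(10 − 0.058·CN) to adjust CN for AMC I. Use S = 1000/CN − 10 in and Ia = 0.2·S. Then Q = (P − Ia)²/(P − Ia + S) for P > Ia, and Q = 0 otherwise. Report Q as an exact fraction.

Q = 15690318121/13250509860 in ≈ 1.184 in

CN(I) from CN(II)=53: (4.2·53)/(10 − 0.058·53) = 111300/3463 ≈ 32.140
S = 1000/(111300/3463) − 10 = 23500/1113 in ≈ 21.114 in
Initial abstraction Ia = S/5 = (23500/1113)/5 = 4700/1113 ≈ 4.223 in
Excess rainfall: 9.850 − 4.223 = 5.627 in; P > Ia so Q > 0
Q: (125261/22260)² ÷ (595261/22260) = 15690318121/13250509860 in (≈ 1.184 in)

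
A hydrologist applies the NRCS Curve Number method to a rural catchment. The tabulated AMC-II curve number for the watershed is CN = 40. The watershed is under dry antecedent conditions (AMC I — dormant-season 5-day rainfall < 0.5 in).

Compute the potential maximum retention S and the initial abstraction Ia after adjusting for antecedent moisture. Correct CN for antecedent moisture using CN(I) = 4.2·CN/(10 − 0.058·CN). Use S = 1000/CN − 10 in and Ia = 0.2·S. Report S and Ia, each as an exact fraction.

Dry (AMC I): CN(I) = 4.2·40/(10 − 0.058·40) = 168/(192/25) = 175/8 ≈ 21.875
S = 1000/(175/8) − 10 = 250/7 in ≈ 35.714 in
Initial abstraction Ia = S/5 = (250/7)/5 = 50/7 ≈ 7.143 in

S = 250/7 in ≈ 35.714 in; Ia = 50/7 in ≈ 7.143 in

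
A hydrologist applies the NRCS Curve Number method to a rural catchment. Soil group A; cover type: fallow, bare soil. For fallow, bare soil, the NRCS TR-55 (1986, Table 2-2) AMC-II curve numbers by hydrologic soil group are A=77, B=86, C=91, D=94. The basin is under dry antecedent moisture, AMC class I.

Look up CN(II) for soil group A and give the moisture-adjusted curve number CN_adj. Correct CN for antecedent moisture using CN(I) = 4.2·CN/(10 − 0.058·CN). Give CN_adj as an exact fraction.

CN_adj = 161700/2767 ≈ 58.439

NRCS table: fallow, bare soil, soil group A → CN(II) = 77
Dry (AMC I): CN(I) = 4.2·77/(10 − 0.058·77) = (1617/5)/(2767/500) = 161700/2767 ≈ 58.439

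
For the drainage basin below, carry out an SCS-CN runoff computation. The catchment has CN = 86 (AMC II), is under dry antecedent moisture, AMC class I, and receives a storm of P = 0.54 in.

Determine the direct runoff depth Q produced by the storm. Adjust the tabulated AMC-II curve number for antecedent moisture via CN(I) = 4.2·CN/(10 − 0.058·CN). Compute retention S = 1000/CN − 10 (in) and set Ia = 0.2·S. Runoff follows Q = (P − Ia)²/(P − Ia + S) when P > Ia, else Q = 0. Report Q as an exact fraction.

Dry (AMC I): CN(I) = 4.2·86/(10 − 0.058·86) = (1806/5)/(1253/250) = 12900/179 ≈ 72.067
Retention S: 1000/CN − 10 with CN=72.067 → S = 500/129 ≈ 3.876 in
Initial abstraction Ia = S/5 = (500/129)/5 = 100/129 ≈ 0.775 in
P = 0.540 ≤ Ia = 0.775 in: entire storm abstracted, Q = 0.

Q = 0 in ≈ 0.000 in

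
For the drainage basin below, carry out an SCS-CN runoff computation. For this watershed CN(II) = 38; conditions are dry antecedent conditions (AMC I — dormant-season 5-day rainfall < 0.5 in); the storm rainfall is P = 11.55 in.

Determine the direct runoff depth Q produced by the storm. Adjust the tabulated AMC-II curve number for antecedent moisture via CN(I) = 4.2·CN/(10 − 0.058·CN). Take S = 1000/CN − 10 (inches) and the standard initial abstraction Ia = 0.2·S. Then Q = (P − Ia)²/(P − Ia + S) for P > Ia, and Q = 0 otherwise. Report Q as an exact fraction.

Q = 910168561/2714548620 in ≈ 0.335 in

Adjust CN=38 to AMC I: 4.2·38/(10 − 0.058·38) → (798/5) ÷ (1949/250) = 39900/1949 ≈ 20.472
S = 1000/(39900/1949) − 10 = 15500/399 in ≈ 38.847 in
Initial abstraction Ia = S/5 = (15500/399)/5 = 3100/399 ≈ 7.769 in
P − Ia = 11.550 − 7.769 = 30169/7980 ≈ 3.781 in (> 0, runoff occurs)
Runoff Q = (P−Ia)²/(P−Ia+S) = (3.781)²/(3.781+38.847) = 910168561/2714548620 ≈ 0.335 in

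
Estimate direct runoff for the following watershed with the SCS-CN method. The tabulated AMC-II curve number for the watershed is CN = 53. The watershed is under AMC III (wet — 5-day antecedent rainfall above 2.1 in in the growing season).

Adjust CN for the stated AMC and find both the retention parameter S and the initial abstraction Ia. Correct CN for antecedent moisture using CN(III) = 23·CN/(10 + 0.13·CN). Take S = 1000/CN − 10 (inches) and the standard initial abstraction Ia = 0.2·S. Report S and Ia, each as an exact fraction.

S = 4700/1219 in ≈ 3.856 in; Ia = 940/1219 in ≈ 0.771 in

Adjust CN=53 to AMC III: 23·53/(10 + 0.13·53) → 1219 ÷ (1689/100) = 121900/1689 ≈ 72.173
Max retention: S = 1000/(121900/1689) − 10 = 4700/1219 in (≈ 3.856 in)
Initial abstraction Ia = S/5 = (4700/1219)/5 = 940/1219 ≈ 0.771 in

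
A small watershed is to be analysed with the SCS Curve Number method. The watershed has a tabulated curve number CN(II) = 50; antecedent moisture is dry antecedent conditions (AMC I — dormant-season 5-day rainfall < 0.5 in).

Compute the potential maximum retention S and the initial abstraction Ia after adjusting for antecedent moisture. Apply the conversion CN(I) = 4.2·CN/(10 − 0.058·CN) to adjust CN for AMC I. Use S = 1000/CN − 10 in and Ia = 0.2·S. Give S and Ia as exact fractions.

Dry (AMC I): CN(I) = 4.2·50/(10 − 0.058·50) = 210/(71/10) = 2100/71 ≈ 29.577
S = 1000/(2100/71) − 10 = 500/21 in ≈ 23.810 in
Ia = 0.2S: 0.2·23.810 = 4.762 in (exactly 100/21)

S = 500/21 in ≈ 23.810 in; Ia = 100/21 in ≈ 4.762 in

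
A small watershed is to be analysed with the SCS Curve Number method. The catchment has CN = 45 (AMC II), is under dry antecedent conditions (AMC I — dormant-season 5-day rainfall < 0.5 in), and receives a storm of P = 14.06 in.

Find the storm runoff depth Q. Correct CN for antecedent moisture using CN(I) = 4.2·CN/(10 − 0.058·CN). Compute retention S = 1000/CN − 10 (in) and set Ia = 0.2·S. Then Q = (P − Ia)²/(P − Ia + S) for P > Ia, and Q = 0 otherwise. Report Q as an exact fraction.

Q = 6063269689/3334593150 in ≈ 1.818 in

CN(I) from CN(II)=45: (4.2·45)/(10 − 0.058·45) = 18900/739 ≈ 25.575
S = 1000/(18900/739) − 10 = 5500/189 in ≈ 29.101 in
Ia = 0.2S: 0.2·29.101 = 5.820 in (exactly 1100/189)
Since P=14.060 > Ia=5.820: effective rainfall P−Ia = 77867/9450 in
Runoff Q = (P−Ia)²/(P−Ia+S) = (8.240)²/(8.240+29.101) = 6063269689/3334593150 ≈ 1.818 in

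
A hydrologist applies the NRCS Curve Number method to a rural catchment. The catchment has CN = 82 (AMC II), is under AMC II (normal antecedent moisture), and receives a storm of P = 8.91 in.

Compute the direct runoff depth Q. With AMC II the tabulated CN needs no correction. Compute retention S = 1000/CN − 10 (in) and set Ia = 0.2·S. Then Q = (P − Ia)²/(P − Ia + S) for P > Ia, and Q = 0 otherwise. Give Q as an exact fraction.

Q = 134026929/19921900 in ≈ 6.728 in

CN(II) = 82; AMC II needs no correction.
Retention S: 1000/CN − 10 with CN=82.000 → S = 90/41 ≈ 2.195 in
Initial abstraction Ia = S/5 = (90/41)/5 = 18/41 ≈ 0.439 in
Excess rainfall: 8.910 − 0.439 = 8.471 in; P > Ia so Q > 0
Runoff Q = (P−Ia)²/(P−Ia+S) = (8.471)²/(8.471+2.195) = 134026929/19921900 ≈ 6.728 in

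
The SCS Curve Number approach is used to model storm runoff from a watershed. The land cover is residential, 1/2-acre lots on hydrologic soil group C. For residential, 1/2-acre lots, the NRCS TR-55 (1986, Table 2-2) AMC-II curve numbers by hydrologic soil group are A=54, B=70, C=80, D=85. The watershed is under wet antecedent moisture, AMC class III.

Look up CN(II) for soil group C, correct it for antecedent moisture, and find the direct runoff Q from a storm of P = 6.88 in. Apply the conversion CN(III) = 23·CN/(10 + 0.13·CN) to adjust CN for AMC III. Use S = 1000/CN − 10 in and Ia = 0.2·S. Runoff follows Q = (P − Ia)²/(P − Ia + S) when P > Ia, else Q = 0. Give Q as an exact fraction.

NRCS table: residential, 1/2-acre lots, soil group C → CN(II) = 80
Wet (AMC III): CN(III) = 23·80/(10 + 0.13·80) = 1840/(102/5) = 4600/51 ≈ 90.196
Max retention: S = 1000/(4600/51) − 10 = 25/23 in (≈ 1.087 in)
Ia = 0.2·(25/23) = 5/23 in ≈ 0.217 in
Excess rainfall: 6.880 − 0.217 = 6.663 in; P > Ia so Q > 0
Q = (3831/575)²/((3831/575) + 25/23) = (14676561/330625)/(4456/575) = 14676561/2562200 in ≈ 5.728 in

Q = 14676561/2562200 in ≈ 5.728 in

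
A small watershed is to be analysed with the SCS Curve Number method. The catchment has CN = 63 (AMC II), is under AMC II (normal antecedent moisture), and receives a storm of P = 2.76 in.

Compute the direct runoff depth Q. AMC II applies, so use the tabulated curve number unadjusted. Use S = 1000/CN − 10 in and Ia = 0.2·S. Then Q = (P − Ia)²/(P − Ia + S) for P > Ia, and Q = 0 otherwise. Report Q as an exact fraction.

Q = 6235009/18501525 in ≈ 0.337 in

CN(II) = 63; AMC II needs no correction.
Retention S: 1000/CN − 10 with CN=63.000 → S = 370/63 ≈ 5.873 in
Ia = 0.2S: 0.2·5.873 = 1.175 in (exactly 74/63)
P − Ia = 2.760 − 1.175 = 2497/1575 ≈ 1.585 in (> 0, runoff occurs)
Q = (2497/1575)²/((2497/1575) + 370/63) = (6235009/2480625)/(11747/1575) = 6235009/18501525 in ≈ 0.337 in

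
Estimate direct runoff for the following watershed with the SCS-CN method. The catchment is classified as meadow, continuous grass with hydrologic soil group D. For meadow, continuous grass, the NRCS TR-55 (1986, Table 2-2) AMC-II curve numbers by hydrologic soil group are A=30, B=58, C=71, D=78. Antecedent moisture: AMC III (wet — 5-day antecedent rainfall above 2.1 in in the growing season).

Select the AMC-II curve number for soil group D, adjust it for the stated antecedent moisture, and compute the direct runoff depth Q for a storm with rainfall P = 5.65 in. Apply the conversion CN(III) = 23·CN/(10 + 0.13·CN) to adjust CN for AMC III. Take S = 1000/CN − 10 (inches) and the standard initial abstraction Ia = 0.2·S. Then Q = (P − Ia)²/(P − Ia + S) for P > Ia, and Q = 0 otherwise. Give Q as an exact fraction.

Q = 9401435521/2134160340 in ≈ 4.405 in

NRCS table: meadow, continuous grass, soil group D → CN(II) = 78
CN(III) from CN(II)=78: (23·78)/(10 + 0.13·78) = 89700/1007 ≈ 89.076
S = 1000/(89700/1007) − 10 = 1100/897 in ≈ 1.226 in
Initial abstraction Ia = S/5 = (1100/897)/5 = 220/897 ≈ 0.245 in
Since P=5.650 > Ia=0.245: effective rainfall P−Ia = 96961/17940 in
Q = (96961/17940)²/((96961/17940) + 1100/897) = (9401435521/321843600)/(118961/17940) = 9401435521/2134160340 in ≈ 4.405 in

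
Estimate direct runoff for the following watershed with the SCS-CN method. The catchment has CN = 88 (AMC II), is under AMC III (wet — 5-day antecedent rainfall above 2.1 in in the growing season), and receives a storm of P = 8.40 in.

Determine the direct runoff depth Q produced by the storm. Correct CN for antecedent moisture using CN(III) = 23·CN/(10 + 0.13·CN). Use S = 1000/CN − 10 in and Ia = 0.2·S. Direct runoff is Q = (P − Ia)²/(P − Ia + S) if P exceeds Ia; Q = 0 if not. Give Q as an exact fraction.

Q = 18291096/2366815 in ≈ 7.728 in

Adjust CN=88 to AMC III: 23·88/(10 + 0.13·88) → 2024 ÷ (536/25) = 6325/67 ≈ 94.403
S = 1000/(6325/67) − 10 = 150/253 in ≈ 0.593 in
Ia = 0.2·(150/253) = 30/253 in ≈ 0.119 in
Since P=8.400 > Ia=0.119: effective rainfall P−Ia = 10476/1265 in
Q: (10476/1265)² ÷ (11226/1265) = 18291096/2366815 in (≈ 7.728 in)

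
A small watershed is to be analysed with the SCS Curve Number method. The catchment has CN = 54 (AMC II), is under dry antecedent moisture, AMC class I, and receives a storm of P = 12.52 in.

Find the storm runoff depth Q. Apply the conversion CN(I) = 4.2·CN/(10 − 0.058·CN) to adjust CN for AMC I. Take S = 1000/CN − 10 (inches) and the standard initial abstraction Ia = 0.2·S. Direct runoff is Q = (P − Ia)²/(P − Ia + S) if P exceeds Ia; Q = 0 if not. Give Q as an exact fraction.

Dry (AMC I): CN(I) = 4.2·54/(10 − 0.058·54) = (1134/5)/(1717/250) = 56700/1717 ≈ 33.023
S = 1000/(56700/1717) − 10 = 11500/567 in ≈ 20.282 in
Ia = 0.2S: 0.2·20.282 = 4.056 in (exactly 2300/567)
Since P=12.520 > Ia=4.056: effective rainfall P−Ia = 119971/14175 in
Runoff Q = (P−Ia)²/(P−Ia+S) = (8.464)²/(8.464+20.282) = 14393040841/5775901425 ≈ 2.492 in

Q = 14393040841/5775901425 in ≈ 2.492 in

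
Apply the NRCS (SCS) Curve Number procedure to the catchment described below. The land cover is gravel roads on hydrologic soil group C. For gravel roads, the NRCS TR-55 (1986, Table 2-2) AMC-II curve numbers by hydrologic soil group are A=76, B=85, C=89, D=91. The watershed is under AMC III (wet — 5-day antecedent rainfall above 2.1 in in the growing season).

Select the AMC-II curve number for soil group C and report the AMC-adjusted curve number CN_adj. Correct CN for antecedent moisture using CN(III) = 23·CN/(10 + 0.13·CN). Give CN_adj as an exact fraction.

NRCS table: gravel roads, soil group C → CN(II) = 89
Adjust CN=89 to AMC III: 23·89/(10 + 0.13·89) → 2047 ÷ (2157/100) = 204700/2157 ≈ 94.900

CN_adj = 204700/2157 ≈ 94.900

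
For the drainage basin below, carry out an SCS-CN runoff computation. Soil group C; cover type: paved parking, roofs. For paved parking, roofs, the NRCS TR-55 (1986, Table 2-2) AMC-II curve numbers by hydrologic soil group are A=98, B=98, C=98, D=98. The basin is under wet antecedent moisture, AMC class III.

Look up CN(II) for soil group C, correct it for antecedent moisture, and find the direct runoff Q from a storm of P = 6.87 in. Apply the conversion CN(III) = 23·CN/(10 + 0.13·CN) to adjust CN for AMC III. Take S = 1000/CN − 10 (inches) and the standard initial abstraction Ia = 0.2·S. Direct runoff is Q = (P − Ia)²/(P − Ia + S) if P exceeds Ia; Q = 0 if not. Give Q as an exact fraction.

NRCS table: paved parking, roofs, soil group C → CN(II) = 98
Wet (AMC III): CN(III) = 23·98/(10 + 0.13·98) = 2254/(1137/50) = 112700/1137 ≈ 99.120
Retention S: 1000/CN − 10 with CN=99.120 → S = 100/1127 ≈ 0.089 in
Initial abstraction Ia = S/5 = (100/1127)/5 = 20/1127 ≈ 0.018 in
Since P=6.870 > Ia=0.018: effective rainfall P−Ia = 772249/112700 in
Q: (772249/112700)² ÷ (782249/112700) = 596368518001/88159462300 in (≈ 6.765 in)

Q = 596368518001/88159462300 in ≈ 6.765 in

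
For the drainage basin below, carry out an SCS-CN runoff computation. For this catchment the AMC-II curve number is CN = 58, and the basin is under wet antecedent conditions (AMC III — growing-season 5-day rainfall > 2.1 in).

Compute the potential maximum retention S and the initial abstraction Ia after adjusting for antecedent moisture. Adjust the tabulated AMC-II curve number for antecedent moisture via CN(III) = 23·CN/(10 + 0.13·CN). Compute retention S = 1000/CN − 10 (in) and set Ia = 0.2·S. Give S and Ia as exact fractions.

Adjust CN=58 to AMC III: 23·58/(10 + 0.13·58) → 1334 ÷ (877/50) = 66700/877 ≈ 76.055
Max retention: S = 1000/(66700/877) − 10 = 2100/667 in (≈ 3.148 in)
Ia = 0.2·(2100/667) = 420/667 in ≈ 0.630 in

S = 2100/667 in ≈ 3.148 in; Ia = 420/667 in ≈ 0.630 in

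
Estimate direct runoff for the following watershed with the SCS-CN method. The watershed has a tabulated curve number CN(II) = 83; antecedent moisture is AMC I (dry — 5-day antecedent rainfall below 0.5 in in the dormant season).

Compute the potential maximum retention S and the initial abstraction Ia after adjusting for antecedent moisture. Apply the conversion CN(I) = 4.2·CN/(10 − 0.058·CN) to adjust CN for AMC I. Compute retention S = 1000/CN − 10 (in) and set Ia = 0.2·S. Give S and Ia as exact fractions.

Adjust CN=83 to AMC I: 4.2·83/(10 − 0.058·83) → (1743/5) ÷ (2593/500) = 174300/2593 ≈ 67.219
S = 1000/(174300/2593) − 10 = 8500/1743 in ≈ 4.877 in
Ia = 0.2·(8500/1743) = 1700/1743 in ≈ 0.975 in

S = 8500/1743 in ≈ 4.877 in; Ia = 1700/1743 in ≈ 0.975 in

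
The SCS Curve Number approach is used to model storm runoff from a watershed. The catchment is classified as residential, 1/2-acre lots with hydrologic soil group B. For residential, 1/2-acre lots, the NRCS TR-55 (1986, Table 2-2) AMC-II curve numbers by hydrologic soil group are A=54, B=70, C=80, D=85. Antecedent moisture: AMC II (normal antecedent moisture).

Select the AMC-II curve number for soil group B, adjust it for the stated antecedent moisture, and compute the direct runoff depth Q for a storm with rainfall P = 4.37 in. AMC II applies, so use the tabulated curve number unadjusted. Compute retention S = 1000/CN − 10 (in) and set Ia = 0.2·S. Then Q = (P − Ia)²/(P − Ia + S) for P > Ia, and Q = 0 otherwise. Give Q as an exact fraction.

NRCS table: residential, 1/2-acre lots, soil group B → CN(II) = 70
AMC II — tabulated CN = 70 applies directly.
Retention S: 1000/CN − 10 with CN=70.000 → S = 30/7 ≈ 4.286 in
Ia = 0.2S: 0.2·4.286 = 0.857 in (exactly 6/7)
Since P=4.370 > Ia=0.857: effective rainfall P−Ia = 2459/700 in
Q = (2459/700)²/((2459/700) + 30/7) = (6046681/490000)/(5459/700) = 6046681/3821300 in ≈ 1.582 in

Q = 6046681/3821300 in ≈ 1.582 in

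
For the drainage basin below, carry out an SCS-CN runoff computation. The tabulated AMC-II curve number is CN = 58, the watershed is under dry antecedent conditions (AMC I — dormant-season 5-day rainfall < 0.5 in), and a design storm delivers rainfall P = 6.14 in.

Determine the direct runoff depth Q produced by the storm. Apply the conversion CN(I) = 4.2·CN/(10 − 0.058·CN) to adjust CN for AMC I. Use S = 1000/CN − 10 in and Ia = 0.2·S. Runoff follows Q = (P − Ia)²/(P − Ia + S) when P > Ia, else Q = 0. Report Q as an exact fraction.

Q = 15233409/41909350 in ≈ 0.363 in

Adjust CN=58 to AMC I: 4.2·58/(10 − 0.058·58) → (1218/5) ÷ (1659/250) = 2900/79 ≈ 36.709
S = 1000/(2900/79) − 10 = 500/29 in ≈ 17.241 in
Initial abstraction Ia = S/5 = (500/29)/5 = 100/29 ≈ 3.448 in
P − Ia = 6.140 − 3.448 = 3903/1450 ≈ 2.692 in (> 0, runoff occurs)
Q: (3903/1450)² ÷ (28903/1450) = 15233409/41909350 in (≈ 0.363 in)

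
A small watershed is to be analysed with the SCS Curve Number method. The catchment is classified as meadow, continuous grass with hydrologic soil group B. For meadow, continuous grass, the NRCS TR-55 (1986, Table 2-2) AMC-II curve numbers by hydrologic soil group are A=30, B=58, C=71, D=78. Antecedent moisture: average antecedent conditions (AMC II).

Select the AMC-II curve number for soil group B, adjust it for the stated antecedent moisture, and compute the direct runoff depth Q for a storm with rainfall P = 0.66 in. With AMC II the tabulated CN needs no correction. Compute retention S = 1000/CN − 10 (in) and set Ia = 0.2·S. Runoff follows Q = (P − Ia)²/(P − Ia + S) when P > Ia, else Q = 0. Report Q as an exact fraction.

NRCS table: meadow, continuous grass, soil group B → CN(II) = 58
AMC II — tabulated CN = 58 applies directly.
S = 1000/58 − 10 = 210/29 in ≈ 7.241 in
Ia = 0.2S: 0.2·7.241 = 1.448 in (exactly 42/29)
P = 0.660 ≤ Ia = 1.448 in: entire storm abstracted, Q = 0.

Q = 0 in ≈ 0.000 in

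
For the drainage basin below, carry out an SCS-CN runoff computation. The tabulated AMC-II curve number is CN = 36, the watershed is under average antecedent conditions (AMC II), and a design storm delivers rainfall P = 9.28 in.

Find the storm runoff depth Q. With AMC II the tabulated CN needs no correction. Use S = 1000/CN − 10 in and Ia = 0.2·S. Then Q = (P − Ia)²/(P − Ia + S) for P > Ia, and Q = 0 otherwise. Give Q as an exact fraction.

AMC II — tabulated CN = 36 applies directly.
Retention S: 1000/CN − 10 with CN=36.000 → S = 160/9 ≈ 17.778 in
Initial abstraction Ia = S/5 = (160/9)/5 = 32/9 ≈ 3.556 in
Since P=9.280 > Ia=3.556: effective rainfall P−Ia = 1288/225 in
Q = (1288/225)²/((1288/225) + 160/9) = (1658944/50625)/(5288/225) = 207368/148725 in ≈ 1.394 in

Q = 207368/148725 in ≈ 1.394 in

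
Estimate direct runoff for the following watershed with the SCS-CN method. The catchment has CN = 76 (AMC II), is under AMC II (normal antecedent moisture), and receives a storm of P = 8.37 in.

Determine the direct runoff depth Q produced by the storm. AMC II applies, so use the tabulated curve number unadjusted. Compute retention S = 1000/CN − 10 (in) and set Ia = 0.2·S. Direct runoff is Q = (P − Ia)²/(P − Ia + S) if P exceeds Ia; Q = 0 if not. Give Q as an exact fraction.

Average conditions: CN = 76 (no AMC adjustment).
Retention S: 1000/CN − 10 with CN=76.000 → S = 60/19 ≈ 3.158 in
Ia = 0.2·(60/19) = 12/19 in ≈ 0.632 in
P − Ia = 8.370 − 0.632 = 14703/1900 ≈ 7.738 in (> 0, runoff occurs)
Runoff Q = (P−Ia)²/(P−Ia+S) = (7.738)²/(7.738+3.158) = 72059403/13111900 ≈ 5.496 in

Q = 72059403/13111900 in ≈ 5.496 in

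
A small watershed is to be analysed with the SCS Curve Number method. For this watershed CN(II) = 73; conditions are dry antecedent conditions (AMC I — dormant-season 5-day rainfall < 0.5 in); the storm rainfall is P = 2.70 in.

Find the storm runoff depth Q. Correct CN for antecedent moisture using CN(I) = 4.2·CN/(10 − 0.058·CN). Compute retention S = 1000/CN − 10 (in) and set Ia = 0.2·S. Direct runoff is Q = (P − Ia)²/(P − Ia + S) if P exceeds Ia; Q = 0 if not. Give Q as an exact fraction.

Adjust CN=73 to AMC I: 4.2·73/(10 − 0.058·73) → (1533/5) ÷ (2883/500) = 51100/961 ≈ 53.174
Max retention: S = 1000/(51100/961) − 10 = 4500/511 in (≈ 8.806 in)
Ia = 0.2S: 0.2·8.806 = 1.761 in (exactly 900/511)
Since P=2.700 > Ia=1.761: effective rainfall P−Ia = 4797/5110 in
Q = (4797/5110)²/((4797/5110) + 4500/511) = (23011209/26112100)/(49797/5110) = 2556801/28273630 in ≈ 0.090 in

Q = 2556801/28273630 in ≈ 0.090 in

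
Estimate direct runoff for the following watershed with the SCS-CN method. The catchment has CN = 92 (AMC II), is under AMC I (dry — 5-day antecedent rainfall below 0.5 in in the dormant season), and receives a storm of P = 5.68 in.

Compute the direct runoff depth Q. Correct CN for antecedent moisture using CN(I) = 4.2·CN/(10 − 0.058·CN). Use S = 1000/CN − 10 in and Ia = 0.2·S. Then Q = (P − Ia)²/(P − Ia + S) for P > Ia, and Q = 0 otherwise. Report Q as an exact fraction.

CN(I) from CN(II)=92: (4.2·92)/(10 − 0.058·92) = 48300/583 ≈ 82.847
Retention S: 1000/CN − 10 with CN=82.847 → S = 1000/483 ≈ 2.070 in
Ia = 0.2·(1000/483) = 200/483 in ≈ 0.414 in
Since P=5.680 > Ia=0.414: effective rainfall P−Ia = 63586/12075 in
Q: (63586/12075)² ÷ (88586/12075) = 2021589698/534837975 in (≈ 3.780 in)

Q = 2021589698/534837975 in ≈ 3.780 in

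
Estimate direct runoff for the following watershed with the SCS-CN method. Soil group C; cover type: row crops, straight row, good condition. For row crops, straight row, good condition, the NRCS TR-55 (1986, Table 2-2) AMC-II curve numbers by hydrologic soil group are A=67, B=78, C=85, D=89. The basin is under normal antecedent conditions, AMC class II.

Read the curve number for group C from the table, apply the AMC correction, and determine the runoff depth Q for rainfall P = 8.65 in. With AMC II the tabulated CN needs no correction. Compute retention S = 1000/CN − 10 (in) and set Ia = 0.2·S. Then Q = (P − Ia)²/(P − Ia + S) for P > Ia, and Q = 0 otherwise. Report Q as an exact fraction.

NRCS table: row crops, straight row, good condition, soil group C → CN(II) = 85
CN(II) = 85; AMC II needs no correction.
S = 1000/85 − 10 = 30/17 in ≈ 1.765 in
Initial abstraction Ia = S/5 = (30/17)/5 = 6/17 ≈ 0.353 in
Since P=8.650 > Ia=0.353: effective rainfall P−Ia = 2821/340 in
Runoff Q = (P−Ia)²/(P−Ia+S) = (8.297)²/(8.297+1.765) = 7958041/1163140 ≈ 6.842 in

Q = 7958041/1163140 in ≈ 6.842 in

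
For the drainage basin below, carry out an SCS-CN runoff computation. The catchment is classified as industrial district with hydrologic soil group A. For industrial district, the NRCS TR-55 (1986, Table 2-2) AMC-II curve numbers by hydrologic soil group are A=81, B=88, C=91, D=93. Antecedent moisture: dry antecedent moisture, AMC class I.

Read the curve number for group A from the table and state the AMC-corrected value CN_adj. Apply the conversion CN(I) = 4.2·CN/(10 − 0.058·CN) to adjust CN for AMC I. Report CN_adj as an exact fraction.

NRCS table: industrial district, soil group A → CN(II) = 81
CN(I) from CN(II)=81: (4.2·81)/(10 − 0.058·81) = 170100/2651 ≈ 64.164

CN_adj = 170100/2651 ≈ 64.164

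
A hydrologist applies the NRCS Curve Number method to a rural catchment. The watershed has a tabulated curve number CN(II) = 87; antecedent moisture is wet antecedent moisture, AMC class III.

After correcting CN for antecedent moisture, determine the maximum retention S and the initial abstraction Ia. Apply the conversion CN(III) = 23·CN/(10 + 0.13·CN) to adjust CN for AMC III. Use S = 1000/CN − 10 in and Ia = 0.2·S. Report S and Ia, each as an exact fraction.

S = 1300/2001 in ≈ 0.650 in; Ia = 260/2001 in ≈ 0.130 in

CN(III) from CN(II)=87: (23·87)/(10 + 0.13·87) = 200100/2131 ≈ 93.900
Max retention: S = 1000/(200100/2131) − 10 = 1300/2001 in (≈ 0.650 in)
Ia = 0.2·(1300/2001) = 260/2001 in ≈ 0.130 in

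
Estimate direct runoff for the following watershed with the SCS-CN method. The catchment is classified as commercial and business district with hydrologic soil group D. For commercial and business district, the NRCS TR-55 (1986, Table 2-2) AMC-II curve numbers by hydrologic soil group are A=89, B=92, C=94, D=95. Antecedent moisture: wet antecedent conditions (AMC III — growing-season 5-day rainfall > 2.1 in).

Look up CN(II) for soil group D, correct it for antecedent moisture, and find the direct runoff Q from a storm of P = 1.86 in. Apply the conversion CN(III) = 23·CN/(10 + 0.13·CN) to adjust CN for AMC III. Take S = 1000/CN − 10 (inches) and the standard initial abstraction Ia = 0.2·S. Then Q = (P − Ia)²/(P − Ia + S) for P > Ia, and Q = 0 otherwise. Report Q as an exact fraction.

Q = 1571408881/975405850 in ≈ 1.611 in

NRCS table: commercial and business district, soil group D → CN(II) = 95
Wet (AMC III): CN(III) = 23·95/(10 + 0.13·95) = 2185/(447/20) = 43700/447 ≈ 97.763
Retention S: 1000/CN − 10 with CN=97.763 → S = 100/437 ≈ 0.229 in
Ia = 0.2·(100/437) = 20/437 in ≈ 0.046 in
Excess rainfall: 1.860 − 0.046 = 1.814 in; P > Ia so Q > 0
Q = (39641/21850)²/((39641/21850) + 100/437) = (1571408881/477422500)/(44641/21850) = 1571408881/975405850 in ≈ 1.611 in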